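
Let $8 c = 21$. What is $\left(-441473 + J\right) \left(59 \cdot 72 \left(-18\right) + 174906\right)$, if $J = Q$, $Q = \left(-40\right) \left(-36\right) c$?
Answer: $-43087374306$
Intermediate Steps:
$c = \frac{21}{8}$ ($c = \frac{1}{8} \cdot 21 = \frac{21}{8} \approx 2.625$)
$Q = 3780$ ($Q = \left(-40\right) \left(-36\right) \frac{21}{8} = 1440 \cdot \frac{21}{8} = 3780$)
$J = 3780$
$\left(-441473 + J\right) \left(59 \cdot 72 \left(-18\right) + 174906\right) = \left(-441473 + 3780\right) \left(59 \cdot 72 \left(-18\right) + 174906\right) = - 437693 \left(4248 \left(-18\right) + 174906\right) = - 437693 \left(-76464 + 174906\right) = \left(-437693\right) 98442 = -43087374306$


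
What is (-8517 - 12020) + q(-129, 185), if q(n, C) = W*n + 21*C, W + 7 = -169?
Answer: 6052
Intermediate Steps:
W = -176 (W = -7 - 169 = -176)
q(n, C) = -176*n + 21*C
(-8517 - 12020) + q(-129, 185) = (-8517 - 12020) + (-176*(-129) + 21*185) = -20537 + (22704 + 3885) = -20537 + 26589 = 6052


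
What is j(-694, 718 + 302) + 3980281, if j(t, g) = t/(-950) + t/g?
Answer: 192844616879/48450 ≈ 3.9803e+6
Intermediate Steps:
j(t, g) = -t/950 + t/g (j(t, g) = t*(-1/950) + t/g = -t/950 + t/g)
j(-694, 718 + 302) + 3980281 = (-1/950*(-694) - 694/(718 + 302)) + 3980281 = (347/475 - 694/1020) + 3980281 = (347/475 - 694*1/1020) + 3980281 = (347/475 - 347/510) + 3980281 = 2429/48450 + 3980281 = 192844616879/48450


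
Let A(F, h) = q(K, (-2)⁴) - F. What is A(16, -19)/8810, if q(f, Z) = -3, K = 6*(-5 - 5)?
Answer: -19/8810 ≈ -0.0021566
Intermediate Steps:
K = -60 (K = 6*(-10) = -60)
A(F, h) = -3 - F
A(16, -19)/8810 = (-3 - 1*16)/8810 = (-3 - 16)*(1/8810) = -19*1/8810 = -19/8810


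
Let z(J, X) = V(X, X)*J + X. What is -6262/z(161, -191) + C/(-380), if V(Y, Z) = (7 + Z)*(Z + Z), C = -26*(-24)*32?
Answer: -56490950474/1075036815 ≈ -52.548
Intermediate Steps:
C = 19968 (C = 624*32 = 19968)
V(Y, Z) = 2*Z*(7 + Z) (V(Y, Z) = (7 + Z)*(2*Z) = 2*Z*(7 + Z))
z(J, X) = X + 2*J*X*(7 + X) (z(J, X) = (2*X*(7 + X))*J + X = 2*J*X*(7 + X) + X = X + 2*J*X*(7 + X))
-6262/z(161, -191) + C/(-380) = -6262*(-1/(191*(1 + 2*161*(7 - 191)))) + 19968/(-380) = -6262*(-1/(191*(1 + 2*161*(-184)))) + 19968*(-1/380) = -6262*(-1/(191*(1 - 59248))) - 4992/95 = -6262/((-191*(-59247))) - 4992/95 = -6262/11316177 - 4992/95 = -56490950474/1075036815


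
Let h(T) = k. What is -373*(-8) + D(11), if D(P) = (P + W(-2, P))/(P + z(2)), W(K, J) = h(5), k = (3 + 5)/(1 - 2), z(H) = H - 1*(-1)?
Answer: 41779/14 ≈ 2984.2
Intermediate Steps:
z(H) = 1 + H (z(H) = H + 1 = 1 + H)
k = -8 (k = 8/(-1) = 8*(-1) = -8)
h(T) = -8
W(K, J) = -8
D(P) = (-8 + P)/(3 + P) (D(P) = (P - 8)/(P + (1 + 2)) = (-8 + P)/(P + 3) = (-8 + P)/(3 + P))
-373*(-8) + D(11) = -373*(-8) + (-8 + 11)/(3 + 11) = 2984 + 3/14 = 41779/14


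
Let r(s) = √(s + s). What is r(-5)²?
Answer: -10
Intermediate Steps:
r(s) = √2*√s (r(s) = √(2*s) = √2*√s)
r(-5)² = (√2*√(-5))² = (√2*(I*√5))² = (I*√10)² = -10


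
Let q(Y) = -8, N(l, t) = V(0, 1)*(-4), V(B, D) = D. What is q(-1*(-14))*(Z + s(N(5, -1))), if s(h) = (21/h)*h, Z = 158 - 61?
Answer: -944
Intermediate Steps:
N(l, t) = -4 (N(l, t) = 1*(-4) = -4)
Z = 97
s(h) = 21
q(-1*(-14))*(Z + s(N(5, -1))) = -8*(97 + 21) = -8*118 = -944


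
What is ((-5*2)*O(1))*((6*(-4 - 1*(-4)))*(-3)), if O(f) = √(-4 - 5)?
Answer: 0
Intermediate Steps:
O(f) = 3*I (O(f) = √(-9) = 3*I)
((-5*2)*O(1))*((6*(-4 - 1*(-4)))*(-3)) = ((-5*2)*(3*I))*((6*(-4 - 1*(-4)))*(-3)) = ((-5*2)*(3*I))*((6*(-4 + 4))*(-3)) = (-30*I)*((6*0)*(-3)) = (-30*I)*(0*(-3)) = -30*I*0 = 0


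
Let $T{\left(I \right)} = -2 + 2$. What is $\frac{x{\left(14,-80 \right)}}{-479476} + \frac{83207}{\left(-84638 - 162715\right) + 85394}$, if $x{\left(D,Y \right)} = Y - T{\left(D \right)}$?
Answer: $- \frac{9970700703}{19413863371} \approx -0.51359$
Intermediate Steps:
$T{\left(I \right)} = 0$
$x{\left(D,Y \right)} = Y$ ($x{\left(D,Y \right)} = Y - 0 = Y + 0 = Y$)
$\frac{x{\left(14,-80 \right)}}{-479476} + \frac{83207}{\left(-84638 - 162715\right) + 85394} = - \frac{80}{-479476} + \frac{83207}{\left(-84638 - 162715\right) + 85394} = \left(-80\right) \left(- \frac{1}{479476}\right) + \frac{83207}{-247353 + 85394} = \frac{20}{119869} + \frac{83207}{-161959} = \frac{20}{119869} + 83207 \left(- \frac{1}{161959}\right) = \frac{20}{119869} - \frac{83207}{161959} = - \frac{9970700703}{19413863371}$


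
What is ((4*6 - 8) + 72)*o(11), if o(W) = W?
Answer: 968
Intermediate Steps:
((4*6 - 8) + 72)*o(11) = ((4*6 - 8) + 72)*11 = ((24 - 8) + 72)*11 = (16 + 72)*11 = 88*11 = 968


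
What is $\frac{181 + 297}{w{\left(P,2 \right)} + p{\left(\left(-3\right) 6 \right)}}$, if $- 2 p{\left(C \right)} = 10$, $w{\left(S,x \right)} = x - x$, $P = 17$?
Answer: $- \frac{478}{5} \approx -95.6$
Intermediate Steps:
$w{\left(S,x \right)} = 0$
$p{\left(C \right)} = -5$ ($p{\left(C \right)} = \left(- \frac{1}{2}\right) 10 = -5$)
$\frac{181 + 297}{w{\left(P,2 \right)} + p{\left(\left(-3\right) 6 \right)}} = \frac{181 + 297}{0 - 5} = \frac{478}{-5} = 478 \left(- \frac{1}{5}\right) = - \frac{478}{5}$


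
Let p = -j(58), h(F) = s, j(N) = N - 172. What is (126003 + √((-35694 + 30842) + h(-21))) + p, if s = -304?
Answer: 126117 + 2*I*√1289 ≈ 1.2612e+5 + 71.805*I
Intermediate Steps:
j(N) = -172 + N
h(F) = -304
p = 114 (p = -(-172 + 58) = -1*(-114) = 114)
(126003 + √((-35694 + 30842) + h(-21))) + p = (126003 + √((-35694 + 30842) - 304)) + 114 = (126003 + √(-4852 - 304)) + 114 = (126003 + √(-5156)) + 114 = (126003 + 2*I*√1289) + 114 = 126117 + 2*I*√1289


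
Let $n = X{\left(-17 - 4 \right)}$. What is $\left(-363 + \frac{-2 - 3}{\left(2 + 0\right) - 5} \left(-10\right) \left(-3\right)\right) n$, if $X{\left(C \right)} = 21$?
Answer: $-6573$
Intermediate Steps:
$n = 21$
$\left(-363 + \frac{-2 - 3}{\left(2 + 0\right) - 5} \left(-10\right) \left(-3\right)\right) n = \left(-363 + \frac{-2 - 3}{\left(2 + 0\right) - 5} \left(-10\right) \left(-3\right)\right) 21 = \left(-363 + - \frac{5}{2 - 5} \left(-10\right) \left(-3\right)\right) 21 = \left(-363 + - \frac{5}{-3} \left(-10\right) \left(-3\right)\right) 21 = \left(-363 + \left(-5\right) \left(- \frac{1}{3}\right) \left(-10\right) \left(-3\right)\right) 21 = \left(-363 + \frac{5}{3} \left(-10\right) \left(-3\right)\right) 21 = \left(-363 - -50\right) 21 = \left(-363 + 50\right) 21 = \left(-313\right) 21 = -6573$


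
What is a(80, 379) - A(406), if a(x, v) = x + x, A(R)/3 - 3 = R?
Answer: -1067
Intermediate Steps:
A(R) = 9 + 3*R
a(x, v) = 2*x
a(80, 379) - A(406) = 2*80 - (9 + 3*406) = 160 - (9 + 1218) = 160 - 1*1227 = 160 - 1227 = -1067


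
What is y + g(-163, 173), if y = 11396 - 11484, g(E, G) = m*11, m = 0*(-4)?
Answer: -88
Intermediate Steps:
m = 0
g(E, G) = 0 (g(E, G) = 0*11 = 0)
y = -88
y + g(-163, 173) = -88 + 0 = -88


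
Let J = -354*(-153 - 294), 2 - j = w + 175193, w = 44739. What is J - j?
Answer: 378168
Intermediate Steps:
j = -219930 (j = 2 - (44739 + 175193) = 2 - 1*219932 = 2 - 219932 = -219930)
J = 158238 (J = -354*(-447) = 158238)
J - j = 158238 - 1*(-219930) = 158238 + 219930 = 378168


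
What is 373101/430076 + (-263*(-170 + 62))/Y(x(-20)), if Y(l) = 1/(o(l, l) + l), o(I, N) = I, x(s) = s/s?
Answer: 24432130509/430076 ≈ 56809.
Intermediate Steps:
x(s) = 1
Y(l) = 1/(2*l) (Y(l) = 1/(l + l) = 1/(2*l))
373101/430076 + (-263*(-170 + 62))/Y(x(-20)) = 373101/430076 + (-263*(-170 + 62))/(((½)/1)) = 373101*(1/430076) + (-263*(-108))/(((½)*1)) = 373101/430076 + 28404/(½) = 373101/430076 + 28404*2 = 373101/430076 + 56808 = 24432130509/430076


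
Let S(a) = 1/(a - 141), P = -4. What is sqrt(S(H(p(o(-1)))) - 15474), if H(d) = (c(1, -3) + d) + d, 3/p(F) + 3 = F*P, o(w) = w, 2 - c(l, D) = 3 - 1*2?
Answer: I*sqrt(277851278)/134 ≈ 124.39*I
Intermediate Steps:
c(l, D) = 1 (c(l, D) = 2 - (3 - 1*2) = 2 - (3 - 2) = 2 - 1*1 = 2 - 1 = 1)
p(F) = 3/(-3 - 4*F) (p(F) = 3/(-3 + F*(-4)) = 3/(-3 - 4*F))
H(d) = 1 + 2*d (H(d) = (1 + d) + d = 1 + 2*d)
S(a) = 1/(-141 + a)
sqrt(S(H(p(o(-1)))) - 15474) = sqrt(1/(-141 + (1 + 2*(3/(-3 - 4*(-1))))) - 15474) = sqrt(1/(-141 + (1 + 2*(3/(-3 + 4)))) - 15474) = sqrt(1/(-141 + (1 + 2*(3/1))) - 15474) = sqrt(1/(-141 + (1 + 2*(3*1))) - 15474) = sqrt(1/(-141 + (1 + 2*3)) - 15474) = sqrt(1/(-141 + (1 + 6)) - 15474) = sqrt(1/(-141 + 7) - 15474) = sqrt(1/(-134) - 15474) = sqrt(-1/134 - 15474) = sqrt(-2073517/134) = I*sqrt(277851278)/134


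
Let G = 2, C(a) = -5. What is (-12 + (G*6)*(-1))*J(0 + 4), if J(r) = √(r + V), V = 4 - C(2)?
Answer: -24*√13 ≈ -86.533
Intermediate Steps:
V = 9 (V = 4 - 1*(-5) = 4 + 5 = 9)
J(r) = √(9 + r) (J(r) = √(r + 9) = √(9 + r))
(-12 + (G*6)*(-1))*J(0 + 4) = (-12 + (2*6)*(-1))*√(9 + (0 + 4)) = (-12 + 12*(-1))*√(9 + 4) = (-12 - 12)*√13 = -24*√13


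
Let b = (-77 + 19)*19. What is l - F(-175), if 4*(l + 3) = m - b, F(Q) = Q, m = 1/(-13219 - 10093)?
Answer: 41728479/93248 ≈ 447.50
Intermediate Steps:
b = -1102 (b = -58*19 = -1102)
m = -1/23312 (m = 1/(-23312) = -1/23312 ≈ -4.2896e-5)
l = 25410079/93248 (l = -3 + (-1/23312 - 1*(-1102))/4 = -3 + (-1/23312 + 1102)/4 = -3 + (1/4)*(25689823/23312) = -3 + 25689823/93248 = 25410079/93248 ≈ 272.50)
l - F(-175) = 25410079/93248 - 1*(-175) = 25410079/93248 + 175 = 41728479/93248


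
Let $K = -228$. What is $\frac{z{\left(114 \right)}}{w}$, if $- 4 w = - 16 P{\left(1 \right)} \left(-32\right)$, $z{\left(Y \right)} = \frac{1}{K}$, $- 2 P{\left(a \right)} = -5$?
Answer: $\frac{1}{72960} \approx 1.3706 \cdot 10^{-5}$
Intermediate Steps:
$P{\left(a \right)} = \frac{5}{2}$ ($P{\left(a \right)} = \left(- \frac{1}{2}\right) \left(-5\right) = \frac{5}{2}$)
$z{\left(Y \right)} = - \frac{1}{228}$ ($z{\left(Y \right)} = \frac{1}{-228} = - \frac{1}{228}$)
$w = -320$ ($w = - \frac{\left(-16\right) \frac{5}{2} \left(-32\right)}{4} = - \frac{\left(-40\right) \left(-32\right)}{4} = \left(- \frac{1}{4}\right) 1280 = -320$)
$\frac{z{\left(114 \right)}}{w} = - \frac{1}{228 \left(-320\right)} = \left(- \frac{1}{228}\right) \left(- \frac{1}{320}\right) = \frac{1}{72960}$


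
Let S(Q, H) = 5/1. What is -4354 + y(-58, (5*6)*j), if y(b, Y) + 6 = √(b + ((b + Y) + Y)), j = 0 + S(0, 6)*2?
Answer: -4338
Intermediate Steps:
S(Q, H) = 5 (S(Q, H) = 5*1 = 5)
j = 10 (j = 0 + 5*2 = 0 + 10 = 10)
y(b, Y) = -6 + √(2*Y + 2*b) (y(b, Y) = -6 + √(b + ((b + Y) + Y)) = -6 + √(b + ((Y + b) + Y)) = -6 + √(b + (b + 2*Y)) = -6 + √(2*Y + 2*b))
-4354 + y(-58, (5*6)*j) = -4354 + (-6 + √(2*((5*6)*10) + 2*(-58))) = -4354 + (-6 + √(2*(30*10) - 116)) = -4354 + (-6 + √(2*300 - 116)) = -4354 + (-6 + √(600 - 116)) = -4354 + (-6 + √484) = -4354 + (-6 + 22) = -4354 + 16 = -4338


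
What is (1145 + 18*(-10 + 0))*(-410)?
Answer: -395650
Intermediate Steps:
(1145 + 18*(-10 + 0))*(-410) = (1145 + 18*(-10))*(-410) = (1145 - 180)*(-410) = 965*(-410) = -395650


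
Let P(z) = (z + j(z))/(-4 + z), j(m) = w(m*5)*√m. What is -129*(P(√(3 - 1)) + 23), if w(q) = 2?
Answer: -20640/7 + 129*2^(¾)/7 + 258*√2/7 + 516*2^(¼)/7 ≈ -2777.8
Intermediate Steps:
j(m) = 2*√m
P(z) = (z + 2*√z)/(-4 + z)
-129*(P(√(3 - 1)) + 23) = -129*((√(3 - 1) + 2*√(√(3 - 1)))/(-4 + √(3 - 1)) + 23) = -129*((√2 + 2*√(√2))/(-4 + √2) + 23) = -129*((√2 + 2*2^(¼))/(-4 + √2) + 23) = -129*(23 + (√2 + 2*2^(¼))/(-4 + √2)) = -2967 - 129*(√2 + 2*2^(¼))/(-4 + √2)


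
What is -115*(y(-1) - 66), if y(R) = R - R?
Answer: 7590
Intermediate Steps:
y(R) = 0
-115*(y(-1) - 66) = -115*(0 - 66) = -115*(-66) = 7590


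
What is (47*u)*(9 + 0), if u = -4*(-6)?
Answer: 10152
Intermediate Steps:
u = 24
(47*u)*(9 + 0) = (47*24)*(9 + 0) = 1128*9 = 10152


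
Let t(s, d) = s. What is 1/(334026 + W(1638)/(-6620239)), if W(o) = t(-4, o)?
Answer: 6620239/2211331952218 ≈ 2.9938e-6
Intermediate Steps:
W(o) = -4
1/(334026 + W(1638)/(-6620239)) = 1/(334026 - 4/(-6620239)) = 1/(334026 - 4*(-1/6620239)) = 1/(334026 + 4/6620239) = 1/(2211331952218/6620239) = 6620239/2211331952218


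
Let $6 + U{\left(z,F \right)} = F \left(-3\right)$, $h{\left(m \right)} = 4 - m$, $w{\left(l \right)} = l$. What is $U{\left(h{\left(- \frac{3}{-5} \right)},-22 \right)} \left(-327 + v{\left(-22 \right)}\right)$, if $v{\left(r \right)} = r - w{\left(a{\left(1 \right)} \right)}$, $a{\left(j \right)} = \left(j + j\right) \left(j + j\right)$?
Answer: $-21180$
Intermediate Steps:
$a{\left(j \right)} = 4 j^{2}$ ($a{\left(j \right)} = 2 j 2 j = 4 j^{2}$)
$v{\left(r \right)} = -4 + r$ ($v{\left(r \right)} = r - 4 \cdot 1^{2} = r - 4 \cdot 1 = r - 4 = -4 + r$)
$U{\left(z,F \right)} = -6 - 3 F$ ($U{\left(z,F \right)} = -6 + F \left(-3\right) = -6 - 3 F$)
$U{\left(h{\left(- \frac{3}{-5} \right)},-22 \right)} \left(-327 + v{\left(-22 \right)}\right) = \left(-6 - -66\right) \left(-327 - 26\right) = \left(-6 + 66\right) \left(-327 - 26\right) = 60 \left(-353\right) = -21180$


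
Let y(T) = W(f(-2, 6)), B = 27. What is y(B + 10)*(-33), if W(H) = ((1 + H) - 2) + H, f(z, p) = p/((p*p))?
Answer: 22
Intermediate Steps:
f(z, p) = 1/p (f(z, p) = p/(p²) = p/p² = 1/p)
W(H) = -1 + 2*H (W(H) = (-1 + H) + H = -1 + 2*H)
y(T) = -⅔ (y(T) = -1 + 2/6 = -1 + 2*(⅙) = -1 + ⅓ = -⅔)
y(B + 10)*(-33) = -⅔*(-33) = 22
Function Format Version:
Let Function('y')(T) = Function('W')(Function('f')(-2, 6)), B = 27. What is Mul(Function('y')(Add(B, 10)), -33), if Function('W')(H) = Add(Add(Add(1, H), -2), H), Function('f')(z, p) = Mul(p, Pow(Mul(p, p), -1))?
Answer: 22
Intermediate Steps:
Function('f')(z, p) = Pow(p, -1) (Function('f')(z, p) = Mul(p, Pow(Pow(p, 2), -1)) = Mul(p, Pow(p, -2)) = Pow(p, -1))
Function('W')(H) = Add(-1, Mul(2, H)) (Function('W')(H) = Add(Add(-1, H), H) = Add(-1, Mul(2, H)))
Function('y')(T) = Rational(-2, 3) (Function('y')(T) = Add(-1, Mul(2, Pow(6, -1))) = Add(-1, Mul(2, Rational(1, 6))) = Add(-1, Rational(1, 3)) = Rational(-2, 3))
Mul(Function('y')(Add(B, 10)), -33) = Mul(Rational(-2, 3), -33) = 22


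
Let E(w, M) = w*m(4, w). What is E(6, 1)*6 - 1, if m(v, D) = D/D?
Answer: 35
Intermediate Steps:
m(v, D) = 1
E(w, M) = w (E(w, M) = w*1 = w)
E(6, 1)*6 - 1 = 6*6 - 1 = 36 - 1 = 35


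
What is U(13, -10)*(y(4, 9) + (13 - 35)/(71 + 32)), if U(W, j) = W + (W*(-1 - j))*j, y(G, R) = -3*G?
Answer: 1455506/103 ≈ 14131.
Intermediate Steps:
U(W, j) = W + W*j*(-1 - j)
U(13, -10)*(y(4, 9) + (13 - 35)/(71 + 32)) = (13*(1 - 1*(-10) - 1*(-10)²))*(-3*4 + (13 - 35)/(71 + 32)) = (13*(1 + 10 - 1*100))*(-12 - 22/103) = (13*(1 + 10 - 100))*(-12 - 22*1/103) = (13*(-89))*(-12 - 22/103) = -1157*(-1258/103) = 1455506/103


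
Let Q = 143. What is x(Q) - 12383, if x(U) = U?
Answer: -12240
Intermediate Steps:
x(Q) - 12383 = 143 - 12383 = -12240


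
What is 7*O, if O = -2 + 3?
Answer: 7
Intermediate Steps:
O = 1
7*O = 7*1 = 7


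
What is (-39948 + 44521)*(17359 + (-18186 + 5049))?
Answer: 19307206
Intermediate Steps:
(-39948 + 44521)*(17359 + (-18186 + 5049)) = 4573*(17359 - 13137) = 4573*4222 = 19307206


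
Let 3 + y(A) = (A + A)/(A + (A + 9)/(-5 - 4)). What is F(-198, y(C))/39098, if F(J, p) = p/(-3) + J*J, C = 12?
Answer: 1136921/1133842 ≈ 1.0027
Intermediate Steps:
y(A) = -3 + 2*A/(-1 + 8*A/9) (y(A) = -3 + (A + A)/(A + (A + 9)/(-5 - 4)) = -3 + (2*A)/(A + (9 + A)/(-9)) = -3 + (2*A)/(A + (9 + A)*(-1/9)) = -3 + (2*A)/(A + (-1 - A/9)) = -3 + (2*A)/(-1 + 8*A/9) = -3 + 2*A/(-1 + 8*A/9))
F(J, p) = J**2 - p/3 (F(J, p) = p*(-1/3) + J**2 = -p/3 + J**2 = J**2 - p/3)
F(-198, y(C))/39098 = ((-198)**2 - (9 - 2*12)/(-9 + 8*12))/39098 = (39204 - (9 - 24)/(-9 + 96))*(1/39098) = (39204 - (-15)/87)*(1/39098) = (39204 - 1/3*(-15/29))*(1/39098) = (39204 + 5/29)*(1/39098) = (1136921/29)*(1/39098) = 1136921/1133842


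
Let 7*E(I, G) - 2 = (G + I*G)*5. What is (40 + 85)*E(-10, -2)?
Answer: 11500/7 ≈ 1642.9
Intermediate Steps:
E(I, G) = 2/7 + 5*G/7 + 5*G*I/7 (E(I, G) = 2/7 + ((G + I*G)*5)/7 = 2/7 + ((G + G*I)*5)/7 = 2/7 + (5*G + 5*G*I)/7 = 2/7 + (5*G/7 + 5*G*I/7) = 2/7 + 5*G/7 + 5*G*I/7)
(40 + 85)*E(-10, -2) = (40 + 85)*(2/7 + (5/7)*(-2) + (5/7)*(-2)*(-10)) = 125*(2/7 - 10/7 + 100/7) = 125*(92/7) = 11500/7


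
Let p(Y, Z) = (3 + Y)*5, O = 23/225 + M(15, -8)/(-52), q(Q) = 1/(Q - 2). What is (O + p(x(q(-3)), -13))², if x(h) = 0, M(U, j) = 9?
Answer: 30509958241/136890000 ≈ 222.88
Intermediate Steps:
q(Q) = 1/(-2 + Q)
O = -829/11700 (O = 23/225 + 9/(-52) = 23*(1/225) + 9*(-1/52) = 23/225 - 9/52 = -829/11700 ≈ -0.070855)
p(Y, Z) = 15 + 5*Y
(O + p(x(q(-3)), -13))² = (-829/11700 + (15 + 5*0))² = (-829/11700 + (15 + 0))² = (-829/11700 + 15)² = (174671/11700)² = 30509958241/136890000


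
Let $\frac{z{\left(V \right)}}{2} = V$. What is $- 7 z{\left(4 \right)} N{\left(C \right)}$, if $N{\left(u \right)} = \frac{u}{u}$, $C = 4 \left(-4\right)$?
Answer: $-56$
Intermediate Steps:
$z{\left(V \right)} = 2 V$
$C = -16$
$N{\left(u \right)} = 1$
$- 7 z{\left(4 \right)} N{\left(C \right)} = - 7 \cdot 2 \cdot 4 \cdot 1 = \left(-7\right) 8 \cdot 1 = \left(-56\right) 1 = -56$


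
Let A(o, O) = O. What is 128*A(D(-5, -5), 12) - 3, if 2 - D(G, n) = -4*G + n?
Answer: 1533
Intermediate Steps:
D(G, n) = 2 - n + 4*G (D(G, n) = 2 - (-4*G + n) = 2 - (n - 4*G) = 2 + (-n + 4*G) = 2 - n + 4*G)
128*A(D(-5, -5), 12) - 3 = 128*12 - 3 = 1536 - 3 = 1533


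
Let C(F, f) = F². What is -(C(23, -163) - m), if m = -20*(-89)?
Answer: 1251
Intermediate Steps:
m = 1780
-(C(23, -163) - m) = -(23² - 1*1780) = -(529 - 1780) = -1*(-1251) = 1251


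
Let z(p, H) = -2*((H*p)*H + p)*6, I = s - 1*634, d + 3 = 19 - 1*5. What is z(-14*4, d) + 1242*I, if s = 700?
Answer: 163956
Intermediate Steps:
d = 11 (d = -3 + (19 - 1*5) = -3 + (19 - 5) = -3 + 14 = 11)
I = 66 (I = 700 - 1*634 = 700 - 634 = 66)
z(p, H) = -12*p - 12*p*H² (z(p, H) = -2*(p*H² + p)*6 = -2*(p + p*H²)*6 = (-2*p - 2*p*H²)*6 = -12*p - 12*p*H²)
z(-14*4, d) + 1242*I = -12*(-14*4)*(1 + 11²) + 1242*66 = -12*(-56)*(1 + 121) + 81972 = -12*(-56)*122 + 81972 = 81984 + 81972 = 163956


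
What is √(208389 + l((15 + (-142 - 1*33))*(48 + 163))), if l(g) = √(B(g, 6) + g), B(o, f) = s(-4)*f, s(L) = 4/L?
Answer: √(208389 + I*√33766) ≈ 456.5 + 0.201*I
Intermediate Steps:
B(o, f) = -f (B(o, f) = (4/(-4))*f = (4*(-¼))*f = -f)
l(g) = √(-6 + g) (l(g) = √(-1*6 + g) = √(-6 + g))
√(208389 + l((15 + (-142 - 1*33))*(48 + 163))) = √(208389 + √(-6 + (15 + (-142 - 1*33))*(48 + 163))) = √(208389 + √(-6 + (15 + (-142 - 33))*211)) = √(208389 + √(-6 + (15 - 175)*211)) = √(208389 + √(-6 - 160*211)) = √(208389 + √(-6 - 33760)) = √(208389 + √(-33766)) = √(208389 + I*√33766)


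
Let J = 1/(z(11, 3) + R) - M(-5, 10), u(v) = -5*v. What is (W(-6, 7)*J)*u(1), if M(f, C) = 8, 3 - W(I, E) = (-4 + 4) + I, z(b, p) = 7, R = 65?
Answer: 2875/8 ≈ 359.38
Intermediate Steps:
W(I, E) = 3 - I (W(I, E) = 3 - ((-4 + 4) + I) = 3 - (0 + I) = 3 - I)
J = -575/72 (J = 1/(7 + 65) - 1*8 = 1/72 - 8 = -575/72 ≈ -7.9861)
(W(-6, 7)*J)*u(1) = ((3 - 1*(-6))*(-575/72))*(-5*1) = ((3 + 6)*(-575/72))*(-5) = (9*(-575/72))*(-5) = -575/8*(-5) = 2875/8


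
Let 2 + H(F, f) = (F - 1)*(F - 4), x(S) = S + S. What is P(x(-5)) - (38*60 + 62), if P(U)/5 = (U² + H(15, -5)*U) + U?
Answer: -9492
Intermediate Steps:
x(S) = 2*S
H(F, f) = -2 + (-1 + F)*(-4 + F) (H(F, f) = -2 + (F - 1)*(F - 4) = -2 + (-1 + F)*(-4 + F))
P(U) = 5*U² + 765*U (P(U) = 5*((U² + (2 + 15² - 5*15)*U) + U) = 5*((U² + (2 + 225 - 75)*U) + U) = 5*((U² + 152*U) + U) = 5*(U² + 153*U) = 5*U² + 765*U)
P(x(-5)) - (38*60 + 62) = 5*(2*(-5))*(153 + 2*(-5)) - (38*60 + 62) = 5*(-10)*(153 - 10) - (2280 + 62) = 5*(-10)*143 - 1*2342 = -7150 - 2342 = -9492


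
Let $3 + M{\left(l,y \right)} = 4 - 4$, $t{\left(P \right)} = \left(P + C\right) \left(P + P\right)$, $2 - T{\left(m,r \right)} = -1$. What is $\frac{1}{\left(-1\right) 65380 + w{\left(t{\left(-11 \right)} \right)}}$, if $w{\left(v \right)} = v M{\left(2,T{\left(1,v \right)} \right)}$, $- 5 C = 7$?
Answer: $- \frac{5}{330992} \approx -1.5106 \cdot 10^{-5}$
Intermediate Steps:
$C = - \frac{7}{5}$ ($C = \left(- \frac{1}{5}\right) 7 = - \frac{7}{5} \approx -1.4$)
$T{\left(m,r \right)} = 3$ ($T{\left(m,r \right)} = 2 - -1 = 2 + 1 = 3$)
$t{\left(P \right)} = 2 P \left(- \frac{7}{5} + P\right)$ ($t{\left(P \right)} = \left(P - \frac{7}{5}\right) \left(P + P\right) = \left(- \frac{7}{5} + P\right) 2 P = 2 P \left(- \frac{7}{5} + P\right)$)
$M{\left(l,y \right)} = -3$ ($M{\left(l,y \right)} = -3 + \left(4 - 4\right) = -3 + 0 = -3$)
$w{\left(v \right)} = - 3 v$ ($w{\left(v \right)} = v \left(-3\right) = - 3 v$)
$\frac{1}{\left(-1\right) 65380 + w{\left(t{\left(-11 \right)} \right)}} = \frac{1}{\left(-1\right) 65380 - 3 \cdot \frac{2}{5} \left(-11\right) \left(-7 + 5 \left(-11\right)\right)} = \frac{1}{-65380 - 3 \cdot \frac{2}{5} \left(-11\right) \left(-7 - 55\right)} = \frac{1}{-65380 - 3 \cdot \frac{2}{5} \left(-11\right) \left(-62\right)} = \frac{1}{-65380 - \frac{4092}{5}} = \frac{1}{- \frac{330992}{5}} = - \frac{5}{330992}$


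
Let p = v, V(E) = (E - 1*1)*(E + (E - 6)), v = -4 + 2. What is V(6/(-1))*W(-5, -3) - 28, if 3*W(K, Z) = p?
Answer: -112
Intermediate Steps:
v = -2
V(E) = (-1 + E)*(-6 + 2*E) (V(E) = (E - 1)*(E + (-6 + E)) = (-1 + E)*(-6 + 2*E))
p = -2
W(K, Z) = -2/3 (W(K, Z) = (1/3)*(-2) = -2/3)
V(6/(-1))*W(-5, -3) - 28 = (6 - 48/(-1) + 2*(6/(-1))**2)*(-2/3) - 28 = (6 - 48*(-1) + 2*(6*(-1))**2)*(-2/3) - 28 = (6 - 8*(-6) + 2*(-6)**2)*(-2/3) - 28 = (6 + 48 + 2*36)*(-2/3) - 28 = (6 + 48 + 72)*(-2/3) - 28 = 126*(-2/3) - 28 = -84 - 28 = -112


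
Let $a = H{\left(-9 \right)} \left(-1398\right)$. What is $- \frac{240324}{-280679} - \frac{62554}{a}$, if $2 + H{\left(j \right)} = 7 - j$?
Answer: $\frac{1590086821}{392389242} \approx 4.0523$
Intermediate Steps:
$H{\left(j \right)} = 5 - j$ ($H{\left(j \right)} = -2 - \left(-7 + j\right) = 5 - j$)
$a = -19572$ ($a = \left(5 - -9\right) \left(-1398\right) = \left(5 + 9\right) \left(-1398\right) = 14 \left(-1398\right) = -19572$)
$- \frac{240324}{-280679} - \frac{62554}{a} = - \frac{240324}{-280679} - \frac{62554}{-19572} = \left(-240324\right) \left(- \frac{1}{280679}\right) - - \frac{31277}{9786} = \frac{34332}{40097} + \frac{31277}{9786} = \frac{1590086821}{392389242}$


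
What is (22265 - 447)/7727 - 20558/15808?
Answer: 4895981/3214432 ≈ 1.5231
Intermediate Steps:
(22265 - 447)/7727 - 20558/15808 = 21818*(1/7727) - 20558*1/15808 = 21818/7727 - 541/416 = 4895981/3214432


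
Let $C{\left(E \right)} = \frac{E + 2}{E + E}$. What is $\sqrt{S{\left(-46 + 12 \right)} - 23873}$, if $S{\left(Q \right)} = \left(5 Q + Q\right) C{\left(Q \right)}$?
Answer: $i \sqrt{23969} \approx 154.82 i$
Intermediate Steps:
$C{\left(E \right)} = \frac{2 + E}{2 E}$
$S{\left(Q \right)} = 6 + 3 Q$ ($S{\left(Q \right)} = \left(5 Q + Q\right) \frac{2 + Q}{2 Q} = 6 Q \frac{2 + Q}{2 Q} = 6 + 3 Q$)
$\sqrt{S{\left(-46 + 12 \right)} - 23873} = \sqrt{\left(6 + 3 \left(-46 + 12\right)\right) - 23873} = \sqrt{\left(6 + 3 \left(-34\right)\right) - 23873} = \sqrt{\left(6 - 102\right) - 23873} = \sqrt{-96 - 23873} = \sqrt{-23969} = i \sqrt{23969}$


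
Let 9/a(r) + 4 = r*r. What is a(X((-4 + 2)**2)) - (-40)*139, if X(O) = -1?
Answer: 5557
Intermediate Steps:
a(r) = 9/(-4 + r**2) (a(r) = 9/(-4 + r*r) = 9/(-4 + r**2))
a(X((-4 + 2)**2)) - (-40)*139 = 9/(-4 + (-1)**2) - (-40)*139 = 9/(-4 + 1) - 1*(-5560) = 9/(-3) + 5560 = 9*(-1/3) + 5560 = -3 + 5560 = 5557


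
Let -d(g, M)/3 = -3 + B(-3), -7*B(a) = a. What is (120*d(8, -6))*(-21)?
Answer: -19440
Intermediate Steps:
B(a) = -a/7
d(g, M) = 54/7 (d(g, M) = -3*(-3 - ⅐*(-3)) = -3*(-3 + 3/7) = -3*(-18/7) = 54/7)
(120*d(8, -6))*(-21) = (120*(54/7))*(-21) = (6480/7)*(-21) = -19440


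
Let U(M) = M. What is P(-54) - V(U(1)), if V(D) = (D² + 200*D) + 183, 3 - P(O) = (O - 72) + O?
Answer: -201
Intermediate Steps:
P(O) = 75 - 2*O (P(O) = 3 - ((O - 72) + O) = 3 - ((-72 + O) + O) = 3 - (-72 + 2*O) = 3 + (72 - 2*O) = 75 - 2*O)
V(D) = 183 + D² + 200*D
P(-54) - V(U(1)) = (75 - 2*(-54)) - (183 + 1² + 200*1) = (75 + 108) - (183 + 1 + 200) = 183 - 1*384 = 183 - 384 = -201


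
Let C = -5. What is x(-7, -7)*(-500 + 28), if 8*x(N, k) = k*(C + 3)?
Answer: -826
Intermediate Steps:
x(N, k) = -k/4 (x(N, k) = (k*(-5 + 3))/8 = (k*(-2))/8 = (-2*k)/8 = -k/4)
x(-7, -7)*(-500 + 28) = (-¼*(-7))*(-500 + 28) = (7/4)*(-472) = -826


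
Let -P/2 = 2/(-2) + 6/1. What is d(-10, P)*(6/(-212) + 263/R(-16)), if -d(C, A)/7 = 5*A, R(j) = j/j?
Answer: 4878125/53 ≈ 92040.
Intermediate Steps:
P = -10 (P = -2*(2/(-2) + 6/1) = -2*(2*(-½) + 6*1) = -2*(-1 + 6) = -2*5 = -10)
R(j) = 1
d(C, A) = -35*A
d(-10, P)*(6/(-212) + 263/R(-16)) = (-35*(-10))*(6/(-212) + 263/1) = 350*(6*(-1/212) + 263*1) = 350*(-3/106 + 263) = 350*(27875/106) = 4878125/53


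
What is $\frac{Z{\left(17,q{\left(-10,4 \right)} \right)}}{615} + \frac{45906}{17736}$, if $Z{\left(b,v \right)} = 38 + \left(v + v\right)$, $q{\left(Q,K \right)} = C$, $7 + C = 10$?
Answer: $\frac{4835429}{1817940} \approx 2.6598$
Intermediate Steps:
$C = 3$ ($C = -7 + 10 = 3$)
$q{\left(Q,K \right)} = 3$
$Z{\left(b,v \right)} = 38 + 2 v$
$\frac{Z{\left(17,q{\left(-10,4 \right)} \right)}}{615} + \frac{45906}{17736} = \frac{38 + 2 \cdot 3}{615} + \frac{45906}{17736} = \left(38 + 6\right) \frac{1}{615} + 45906 \cdot \frac{1}{17736} = 44 \cdot \frac{1}{615} + \frac{7651}{2956} = \frac{44}{615} + \frac{7651}{2956} = \frac{4835429}{1817940}$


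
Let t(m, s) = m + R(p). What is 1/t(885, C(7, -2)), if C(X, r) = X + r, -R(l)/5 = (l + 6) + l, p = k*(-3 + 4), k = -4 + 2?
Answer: 1/875 ≈ 0.0011429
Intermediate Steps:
k = -2
p = -2 (p = -2*(-3 + 4) = -2*1 = -2)
R(l) = -30 - 10*l (R(l) = -5*((l + 6) + l) = -5*((6 + l) + l) = -5*(6 + 2*l) = -30 - 10*l)
t(m, s) = -10 + m (t(m, s) = m + (-30 - 10*(-2)) = m + (-30 + 20) = m - 10 = -10 + m)
1/t(885, C(7, -2)) = 1/(-10 + 885) = 1/875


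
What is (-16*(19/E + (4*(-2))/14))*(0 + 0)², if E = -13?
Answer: 0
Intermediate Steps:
(-16*(19/E + (4*(-2))/14))*(0 + 0)² = (-16*(19/(-13) + (4*(-2))/14))*(0 + 0)² = -16*(19*(-1/13) - 8*1/14)*0² = -16*(-19/13 - 4/7)*0 = -16*(-185/91)*0 = (2960/91)*0 = 0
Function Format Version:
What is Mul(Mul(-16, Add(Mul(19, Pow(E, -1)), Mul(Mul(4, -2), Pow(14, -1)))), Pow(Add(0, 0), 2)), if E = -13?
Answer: 0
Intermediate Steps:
Mul(Mul(-16, Add(Mul(19, Pow(E, -1)), Mul(Mul(4, -2), Pow(14, -1)))), Pow(Add(0, 0), 2)) = Mul(Mul(-16, Add(Mul(19, Pow(-13, -1)), Mul(Mul(4, -2), Pow(14, -1)))), Pow(Add(0, 0), 2)) = Mul(Mul(-16, Add(Mul(19, Rational(-1, 13)), Mul(-8, Rational(1, 14)))), Pow(0, 2)) = Mul(Mul(-16, Add(Rational(-19, 13), Rational(-4, 7))), 0) = Mul(Mul(-16, Rational(-185, 91)), 0) = Mul(Rational(2960, 91), 0) = 0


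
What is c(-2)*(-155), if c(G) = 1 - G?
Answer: -465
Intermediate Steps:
c(-2)*(-155) = (1 - 1*(-2))*(-155) = (1 + 2)*(-155) = 3*(-155) = -465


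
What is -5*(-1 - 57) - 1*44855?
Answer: -44565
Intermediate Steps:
-5*(-1 - 57) - 1*44855 = -5*(-58) - 44855 = 290 - 44855 = -44565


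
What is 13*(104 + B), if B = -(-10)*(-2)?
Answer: 1092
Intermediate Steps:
B = -20 (B = -2*10 = -20)
13*(104 + B) = 13*(104 - 20) = 13*84 = 1092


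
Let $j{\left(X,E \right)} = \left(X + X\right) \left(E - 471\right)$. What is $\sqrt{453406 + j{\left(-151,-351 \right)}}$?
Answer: $5 \sqrt{28066} \approx 837.65$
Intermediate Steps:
$j{\left(X,E \right)} = 2 X \left(-471 + E\right)$
$\sqrt{453406 + j{\left(-151,-351 \right)}} = \sqrt{453406 + 2 \left(-151\right) \left(-471 - 351\right)} = \sqrt{453406 + 2 \left(-151\right) \left(-822\right)} = \sqrt{453406 + 248244} = \sqrt{701650} = 5 \sqrt{28066}$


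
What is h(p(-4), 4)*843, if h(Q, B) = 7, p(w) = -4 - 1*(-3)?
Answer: 5901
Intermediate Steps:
p(w) = -1 (p(w) = -4 + 3 = -1)
h(p(-4), 4)*843 = 7*843 = 5901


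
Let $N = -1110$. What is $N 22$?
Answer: $-24420$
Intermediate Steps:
$N 22 = \left(-1110\right) 22 = -24420$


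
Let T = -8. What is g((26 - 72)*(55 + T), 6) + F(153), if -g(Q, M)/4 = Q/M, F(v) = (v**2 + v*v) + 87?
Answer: 145039/3 ≈ 48346.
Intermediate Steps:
F(v) = 87 + 2*v**2 (F(v) = (v**2 + v**2) + 87 = 2*v**2 + 87 = 87 + 2*v**2)
g(Q, M) = -4*Q/M
g((26 - 72)*(55 + T), 6) + F(153) = -4*(26 - 72)*(55 - 8)/6 + (87 + 2*153**2) = -4*(-46*47)*1/6 + (87 + 2*23409) = -4*(-2162)*1/6 + (87 + 46818) = 4324/3 + 46905 = 145039/3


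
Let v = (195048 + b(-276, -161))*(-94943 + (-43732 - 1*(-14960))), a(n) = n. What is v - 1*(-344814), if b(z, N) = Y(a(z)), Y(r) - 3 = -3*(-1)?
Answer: -24130760796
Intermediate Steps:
Y(r) = 6 (Y(r) = 3 - 3*(-1) = 3 + 3 = 6)
b(z, N) = 6
v = -24131105610 (v = (195048 + 6)*(-94943 + (-43732 - 1*(-14960))) = 195054*(-94943 + (-43732 + 14960)) = 195054*(-94943 - 28772) = 195054*(-123715) = -24131105610)
v - 1*(-344814) = -24131105610 - 1*(-344814) = -24131105610 + 344814 = -24130760796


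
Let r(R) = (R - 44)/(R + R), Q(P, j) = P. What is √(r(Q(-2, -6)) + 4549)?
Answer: √18242/2 ≈ 67.531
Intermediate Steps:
r(R) = (-44 + R)/(2*R) (r(R) = (-44 + R)/((2*R)) = (-44 + R)*(1/(2*R)) = (-44 + R)/(2*R))
√(r(Q(-2, -6)) + 4549) = √((½)*(-44 - 2)/(-2) + 4549) = √((½)*(-½)*(-46) + 4549) = √(23/2 + 4549) = √(9121/2) = √18242/2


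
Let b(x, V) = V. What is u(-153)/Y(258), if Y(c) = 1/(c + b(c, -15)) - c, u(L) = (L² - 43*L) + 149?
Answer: -7323291/62693 ≈ -116.81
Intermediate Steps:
u(L) = 149 + L² - 43*L
Y(c) = 1/(-15 + c) - c (Y(c) = 1/(c - 15) - c = 1/(-15 + c) - c)
u(-153)/Y(258) = (149 + (-153)² - 43*(-153))/(((1 - 1*258² + 15*258)/(-15 + 258))) = (149 + 23409 + 6579)/(((1 - 1*66564 + 3870)/243)) = 30137/(((1 - 66564 + 3870)/243)) = 30137/(((1/243)*(-62693))) = 30137/(-62693/243) = 30137*(-243/62693) = -7323291/62693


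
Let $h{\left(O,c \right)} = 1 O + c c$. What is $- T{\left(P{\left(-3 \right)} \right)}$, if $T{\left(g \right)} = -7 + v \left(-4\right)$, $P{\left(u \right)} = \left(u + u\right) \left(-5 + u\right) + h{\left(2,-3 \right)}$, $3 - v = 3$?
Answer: $7$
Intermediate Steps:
$v = 0$ ($v = 3 - 3 = 0$)
$h{\left(O,c \right)} = O + c^{2}$
$P{\left(u \right)} = 11 + 2 u \left(-5 + u\right)$ ($P{\left(u \right)} = \left(u + u\right) \left(-5 + u\right) + \left(2 + \left(-3\right)^{2}\right) = 2 u \left(-5 + u\right) + \left(2 + 9\right) = 2 u \left(-5 + u\right) + 11 = 11 + 2 u \left(-5 + u\right)$)
$T{\left(g \right)} = -7$ ($T{\left(g \right)} = -7 + 0 \left(-4\right) = -7 + 0 = -7$)
$- T{\left(P{\left(-3 \right)} \right)} = \left(-1\right) \left(-7\right) = 7$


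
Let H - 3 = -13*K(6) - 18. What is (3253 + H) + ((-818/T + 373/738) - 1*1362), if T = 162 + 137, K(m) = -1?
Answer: 416338361/220662 ≈ 1886.8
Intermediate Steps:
T = 299
H = -2 (H = 3 + (-13*(-1) - 18) = 3 + (13 - 18) = 3 - 5 = -2)
(3253 + H) + ((-818/T + 373/738) - 1*1362) = (3253 - 2) + ((-818/299 + 373/738) - 1*1362) = 3251 + ((-818*1/299 + 373*(1/738)) - 1362) = 3251 + ((-818/299 + 373/738) - 1362) = 3251 + (-492157/220662 - 1362) = 3251 - 301033801/220662 = 416338361/220662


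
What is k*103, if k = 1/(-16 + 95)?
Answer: 103/79 ≈ 1.3038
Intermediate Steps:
k = 1/79 ≈ 0.012658
k*103 = (1/79)*103 = 103/79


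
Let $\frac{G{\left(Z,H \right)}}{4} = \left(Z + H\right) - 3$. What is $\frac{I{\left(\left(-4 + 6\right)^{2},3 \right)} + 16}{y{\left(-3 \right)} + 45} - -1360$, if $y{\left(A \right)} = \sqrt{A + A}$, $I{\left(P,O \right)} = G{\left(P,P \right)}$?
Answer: $\frac{921260}{677} - \frac{12 i \sqrt{6}}{677} \approx 1360.8 - 0.043418 i$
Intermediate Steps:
$G{\left(Z,H \right)} = -12 + 4 H + 4 Z$ ($G{\left(Z,H \right)} = 4 \left(\left(Z + H\right) - 3\right) = 4 \left(\left(H + Z\right) - 3\right) = 4 \left(-3 + H + Z\right) = -12 + 4 H + 4 Z$)
$I{\left(P,O \right)} = -12 + 8 P$ ($I{\left(P,O \right)} = -12 + 4 P + 4 P = -12 + 8 P$)
$y{\left(A \right)} = \sqrt{2} \sqrt{A}$ ($y{\left(A \right)} = \sqrt{2 A} = \sqrt{2} \sqrt{A}$)
$\frac{I{\left(\left(-4 + 6\right)^{2},3 \right)} + 16}{y{\left(-3 \right)} + 45} - -1360 = \frac{\left(-12 + 8 \left(-4 + 6\right)^{2}\right) + 16}{\sqrt{2} \sqrt{-3} + 45} - -1360 = \frac{\left(-12 + 8 \cdot 2^{2}\right) + 16}{\sqrt{2} i \sqrt{3} + 45} + 1360 = \frac{\left(-12 + 8 \cdot 4\right) + 16}{i \sqrt{6} + 45} + 1360 = \frac{\left(-12 + 32\right) + 16}{45 + i \sqrt{6}} + 1360 = \frac{20 + 16}{45 + i \sqrt{6}} + 1360 = \frac{36}{45 + i \sqrt{6}} + 1360 = 1360 + \frac{36}{45 + i \sqrt{6}}$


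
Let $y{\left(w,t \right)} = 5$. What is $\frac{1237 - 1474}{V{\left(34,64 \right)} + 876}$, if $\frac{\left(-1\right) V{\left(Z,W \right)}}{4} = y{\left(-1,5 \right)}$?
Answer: $- \frac{237}{856} \approx -0.27687$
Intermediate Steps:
$V{\left(Z,W \right)} = -20$ ($V{\left(Z,W \right)} = \left(-4\right) 5 = -20$)
$\frac{1237 - 1474}{V{\left(34,64 \right)} + 876} = \frac{1237 - 1474}{-20 + 876} = - \frac{237}{856}$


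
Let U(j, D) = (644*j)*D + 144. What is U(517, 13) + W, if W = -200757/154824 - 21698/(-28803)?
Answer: 6434116347519259/1486465224 ≈ 4.3285e+6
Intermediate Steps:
U(j, D) = 144 + 644*D*j (U(j, D) = 644*D*j + 144 = 144 + 644*D*j)
W = -807677573/1486465224 (W = -200757*1/154824 - 21698*(-1/28803) = -66919/51608 + 21698/28803 = -807677573/1486465224 ≈ -0.54335)
U(517, 13) + W = (144 + 644*13*517) - 807677573/1486465224 = (144 + 4328324) - 807677573/1486465224 = 4328468 - 807677573/1486465224 = 6434116347519259/1486465224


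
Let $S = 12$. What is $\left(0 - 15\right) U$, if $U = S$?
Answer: $-180$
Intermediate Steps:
$U = 12$
$\left(0 - 15\right) U = \left(0 - 15\right) 12 = \left(-15\right) 12 = -180$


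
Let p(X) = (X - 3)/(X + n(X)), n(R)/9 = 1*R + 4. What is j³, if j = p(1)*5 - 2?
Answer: -132651/12167 ≈ -10.903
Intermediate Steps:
n(R) = 36 + 9*R (n(R) = 9*(1*R + 4) = 9*(R + 4) = 9*(4 + R) = 36 + 9*R)
p(X) = (-3 + X)/(36 + 10*X) (p(X) = (X - 3)/(X + (36 + 9*X)) = (-3 + X)/(36 + 10*X))
j = -51/23 (j = ((-3 + 1)/(2*(18 + 5*1)))*5 - 2 = ((½)*(-2)/(18 + 5))*5 - 2 = ((½)*(-2)/23)*5 - 2 = ((½)*(1/23)*(-2))*5 - 2 = -1/23*5 - 2 = -5/23 - 2 = -51/23 ≈ -2.2174)
j³ = (-51/23)³ = -132651/12167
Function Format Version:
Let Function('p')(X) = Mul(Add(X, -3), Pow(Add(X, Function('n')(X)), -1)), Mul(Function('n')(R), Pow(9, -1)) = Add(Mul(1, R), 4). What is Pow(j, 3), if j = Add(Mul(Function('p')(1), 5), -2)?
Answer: Rational(-132651, 12167) ≈ -10.903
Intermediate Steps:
Function('n')(R) = Add(36, Mul(9, R)) (Function('n')(R) = Mul(9, Add(Mul(1, R), 4)) = Mul(9, Add(R, 4)) = Mul(9, Add(4, R)) = Add(36, Mul(9, R)))
Function('p')(X) = Mul(Pow(Add(36, Mul(10, X)), -1), Add(-3, X)) (Function('p')(X) = Mul(Add(X, -3), Pow(Add(X, Add(36, Mul(9, X))), -1)) = Mul(Add(-3, X), Pow(Add(36, Mul(10, X)), -1)) = Mul(Pow(Add(36, Mul(10, X)), -1), Add(-3, X)))
j = Rational(-51, 23) (j = Add(Mul(Mul(Rational(1, 2), Pow(Add(18, Mul(5, 1)), -1), Add(-3, 1)), 5), -2) = Add(Mul(Mul(Rational(1, 2), Pow(Add(18, 5), -1), -2), 5), -2) = Add(Mul(Mul(Rational(1, 2), Pow(23, -1), -2), 5), -2) = Add(Mul(Mul(Rational(1, 2), Rational(1, 23), -2), 5), -2) = Add(Mul(Rational(-1, 23), 5), -2) = Add(Rational(-5, 23), -2) = Rational(-51, 23) ≈ -2.2174)
Pow(j, 3) = Pow(Rational(-51, 23), 3) = Rational(-132651, 12167)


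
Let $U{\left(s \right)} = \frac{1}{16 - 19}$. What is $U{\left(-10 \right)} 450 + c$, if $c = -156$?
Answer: $-306$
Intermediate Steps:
$U{\left(s \right)} = - \frac{1}{3}$ ($U{\left(s \right)} = \frac{1}{-3} = - \frac{1}{3}$)
$U{\left(-10 \right)} 450 + c = \left(- \frac{1}{3}\right) 450 - 156 = -150 - 156 = -306$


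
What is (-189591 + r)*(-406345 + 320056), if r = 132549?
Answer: 4922097138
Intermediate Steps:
(-189591 + r)*(-406345 + 320056) = (-189591 + 132549)*(-406345 + 320056) = -57042*(-86289) = 4922097138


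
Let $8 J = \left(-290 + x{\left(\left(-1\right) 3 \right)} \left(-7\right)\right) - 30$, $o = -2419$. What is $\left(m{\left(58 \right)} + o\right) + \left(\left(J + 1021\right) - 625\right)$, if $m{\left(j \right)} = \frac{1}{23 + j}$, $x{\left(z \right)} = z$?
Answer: $- \frac{1335115}{648} \approx -2060.4$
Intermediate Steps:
$J = - \frac{299}{8}$ ($J = \frac{\left(-290 + \left(-1\right) 3 \left(-7\right)\right) - 30}{8} = \frac{\left(-290 - -21\right) - 30}{8} = \frac{\left(-290 + 21\right) - 30}{8} = \frac{-269 - 30}{8} = \frac{1}{8} \left(-299\right) = - \frac{299}{8} \approx -37.375$)
$\left(m{\left(58 \right)} + o\right) + \left(\left(J + 1021\right) - 625\right) = \left(\frac{1}{23 + 58} - 2419\right) + \left(\left(- \frac{299}{8} + 1021\right) - 625\right) = \left(\frac{1}{81} - 2419\right) + \left(\frac{7869}{8} - 625\right) = \left(\frac{1}{81} - 2419\right) + \frac{2869}{8} = - \frac{195938}{81} + \frac{2869}{8} = - \frac{1335115}{648}$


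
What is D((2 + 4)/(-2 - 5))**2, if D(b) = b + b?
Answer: 144/49 ≈ 2.9388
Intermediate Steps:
D(b) = 2*b
D((2 + 4)/(-2 - 5))**2 = (2*((2 + 4)/(-2 - 5)))**2 = (2*(6/(-7)))**2 = (2*(6*(-1/7)))**2 = (2*(-6/7))**2 = (-12/7)**2 = 144/49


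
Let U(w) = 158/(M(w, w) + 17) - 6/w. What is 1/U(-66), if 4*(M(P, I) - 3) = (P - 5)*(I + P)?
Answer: 25993/4101 ≈ 6.3382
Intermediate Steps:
M(P, I) = 3 + (-5 + P)*(I + P)/4 (M(P, I) = 3 + ((P - 5)*(I + P))/4 = 3 + ((-5 + P)*(I + P))/4 = 3 + (-5 + P)*(I + P)/4)
U(w) = -6/w + 158/(20 + w²/2 - 5*w/2) (U(w) = 158/((3 - 5*w/4 - 5*w/4 + w²/4 + w*w/4) + 17) - 6/w = 158/((3 - 5*w/4 - 5*w/4 + w²/4 + w²/4) + 17) - 6/w = 158/((3 + w²/2 - 5*w/2) + 17) - 6/w = 158/(20 + w²/2 - 5*w/2) - 6/w = -6/w + 158/(20 + w²/2 - 5*w/2))
1/U(-66) = 1/(2*(-120 - 3*(-66)² + 173*(-66))/(-66*(40 + (-66)² - 5*(-66)))) = 1/(2*(-1/66)*(-120 - 3*4356 - 11418)/(40 + 4356 + 330)) = 1/(2*(-1/66)*(-120 - 13068 - 11418)/4726) = 1/(2*(-1/66)*(1/4726)*(-24606)) = 1/(4101/25993) = 25993/4101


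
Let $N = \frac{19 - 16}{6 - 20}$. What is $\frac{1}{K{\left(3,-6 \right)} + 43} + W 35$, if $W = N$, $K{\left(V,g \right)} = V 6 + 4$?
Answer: $- \frac{973}{130} \approx -7.4846$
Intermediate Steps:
$K{\left(V,g \right)} = 4 + 6 V$ ($K{\left(V,g \right)} = 6 V + 4 = 4 + 6 V$)
$N = - \frac{3}{14}$ ($N = \frac{3}{-14} = 3 \left(- \frac{1}{14}\right) = - \frac{3}{14} \approx -0.21429$)
$W = - \frac{3}{14} \approx -0.21429$
$\frac{1}{K{\left(3,-6 \right)} + 43} + W 35 = \frac{1}{\left(4 + 6 \cdot 3\right) + 43} - \frac{15}{2} = \frac{1}{\left(4 + 18\right) + 43} - \frac{15}{2} = \frac{1}{22 + 43} - \frac{15}{2} = \frac{1}{65} - \frac{15}{2} = - \frac{973}{130}$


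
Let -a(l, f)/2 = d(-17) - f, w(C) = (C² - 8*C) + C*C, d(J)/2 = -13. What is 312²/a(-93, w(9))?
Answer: 12168/29 ≈ 419.59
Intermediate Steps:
d(J) = -26 (d(J) = 2*(-13) = -26)
w(C) = -8*C + 2*C² (w(C) = (C² - 8*C) + C² = -8*C + 2*C²)
a(l, f) = 52 + 2*f (a(l, f) = -2*(-26 - f) = 52 + 2*f)
312²/a(-93, w(9)) = 312²/(52 + 2*(2*9*(-4 + 9))) = 97344/(52 + 2*(2*9*5)) = 97344/(52 + 2*90) = 97344/(52 + 180) = 97344/232 = 97344*(1/232) = 12168/29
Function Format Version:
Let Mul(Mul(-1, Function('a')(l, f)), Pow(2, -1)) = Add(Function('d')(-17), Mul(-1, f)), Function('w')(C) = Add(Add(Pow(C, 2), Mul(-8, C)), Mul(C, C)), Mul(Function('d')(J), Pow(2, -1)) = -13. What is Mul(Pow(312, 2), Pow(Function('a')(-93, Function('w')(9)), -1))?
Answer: Rational(12168, 29) ≈ 419.59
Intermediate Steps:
Function('d')(J) = -26 (Function('d')(J) = Mul(2, -13) = -26)
Function('w')(C) = Add(Mul(-8, C), Mul(2, Pow(C, 2))) (Function('w')(C) = Add(Add(Pow(C, 2), Mul(-8, C)), Pow(C, 2)) = Add(Mul(-8, C), Mul(2, Pow(C, 2))))
Function('a')(l, f) = Add(52, Mul(2, f)) (Function('a')(l, f) = Mul(-2, Add(-26, Mul(-1, f))) = Add(52, Mul(2, f)))
Mul(Pow(312, 2), Pow(Function('a')(-93, Function('w')(9)), -1)) = Mul(Pow(312, 2), Pow(Add(52, Mul(2, Mul(2, 9, Add(-4, 9)))), -1)) = Mul(97344, Pow(Add(52, Mul(2, Mul(2, 9, 5))), -1)) = Mul(97344, Pow(Add(52, Mul(2, 90)), -1)) = Mul(97344, Pow(Add(52, 180), -1)) = Mul(97344, Pow(232, -1)) = Mul(97344, Rational(1, 232)) = Rational(12168, 29)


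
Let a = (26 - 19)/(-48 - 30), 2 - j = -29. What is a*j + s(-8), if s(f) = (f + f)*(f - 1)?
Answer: 11015/78 ≈ 141.22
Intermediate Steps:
j = 31 (j = 2 - 1*(-29) = 2 + 29 = 31)
a = -7/78 (a = 7/(-78) = 7*(-1/78) = -7/78 ≈ -0.089744)
s(f) = 2*f*(-1 + f) (s(f) = (2*f)*(-1 + f) = 2*f*(-1 + f))
a*j + s(-8) = -7/78*31 + 2*(-8)*(-1 - 8) = -217/78 + 2*(-8)*(-9) = -217/78 + 144 = 11015/78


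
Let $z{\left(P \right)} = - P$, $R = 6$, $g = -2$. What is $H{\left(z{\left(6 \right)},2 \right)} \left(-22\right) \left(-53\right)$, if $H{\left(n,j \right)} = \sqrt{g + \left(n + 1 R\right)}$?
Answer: $1166 i \sqrt{2} \approx 1649.0 i$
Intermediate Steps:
$H{\left(n,j \right)} = \sqrt{4 + n}$ ($H{\left(n,j \right)} = \sqrt{-2 + \left(n + 1 \cdot 6\right)} = \sqrt{-2 + \left(n + 6\right)} = \sqrt{-2 + \left(6 + n\right)} = \sqrt{4 + n}$)
$H{\left(z{\left(6 \right)},2 \right)} \left(-22\right) \left(-53\right) = \sqrt{4 - 6} \left(-22\right) \left(-53\right) = \sqrt{-2} \left(-22\right) \left(-53\right) = i \sqrt{2} \left(-22\right) \left(-53\right) = - 22 i \sqrt{2} \left(-53\right) = 1166 i \sqrt{2}$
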